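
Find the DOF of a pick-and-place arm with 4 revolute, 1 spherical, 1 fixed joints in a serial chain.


Given: serial robot with 4 revolute, 1 spherical, 1 fixed joints
DOF contribution per joint type: revolute=1, prismatic=1, spherical=3, fixed=0
DOF = 4*1 + 1*3 + 1*0
DOF = 7

7


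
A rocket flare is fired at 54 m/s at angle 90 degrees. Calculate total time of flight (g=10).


Given: v0 = 54 m/s, theta = 90 deg, g = 10 m/s^2
sin(90) = 1
Using T = 2*v0*sin(theta) / g
T = 2*54*1 / 10
T = 108 / 10
T = 54/5 s

54/5 s


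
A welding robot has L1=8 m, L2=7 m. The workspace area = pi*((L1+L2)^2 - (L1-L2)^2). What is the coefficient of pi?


Given: L1 = 8, L2 = 7
(L1+L2)^2 = (15)^2 = 225
(L1-L2)^2 = (1)^2 = 1
Difference = 225 - 1 = 224
This equals 4*L1*L2 = 4*8*7 = 224
Workspace area = 224*pi

224


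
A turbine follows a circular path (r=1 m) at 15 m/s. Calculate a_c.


Given: v = 15 m/s, r = 1 m
Using a_c = v^2 / r
a_c = 15^2 / 1
a_c = 225 / 1
a_c = 225 m/s^2

225 m/s^2


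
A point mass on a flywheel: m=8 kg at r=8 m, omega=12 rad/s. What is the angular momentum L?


Given: m = 8 kg, r = 8 m, omega = 12 rad/s
For a point mass: I = m*r^2
I = 8*8^2 = 8*64 = 512
L = I*omega = 512*12
L = 6144 kg*m^2/s

6144 kg*m^2/s


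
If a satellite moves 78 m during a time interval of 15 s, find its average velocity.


Given: distance d = 78 m, time t = 15 s
Using v = d / t
v = 78 / 15
v = 26/5 m/s

26/5 m/s


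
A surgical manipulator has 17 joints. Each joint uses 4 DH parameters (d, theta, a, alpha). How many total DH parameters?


Given: 17 joints, 4 DH parameters per joint (d, theta, a, alpha)
Total DH parameters = number_of_joints * 4
Total = 17 * 4
Total = 68

68


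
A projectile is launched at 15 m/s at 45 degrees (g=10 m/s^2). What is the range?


Given: v0 = 15 m/s, theta = 45 deg, g = 10 m/s^2
sin(2*45) = sin(90) = 1
Using R = v0^2 * sin(2*theta) / g
R = 15^2 * 1 / 10
R = 225 / 10
R = 45/2 m

45/2 m


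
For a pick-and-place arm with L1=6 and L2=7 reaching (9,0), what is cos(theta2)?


Given: L1 = 6, L2 = 7, target (x, y) = (9, 0)
Using cos(theta2) = (x^2 + y^2 - L1^2 - L2^2) / (2*L1*L2)
x^2 + y^2 = 9^2 + 0 = 81
L1^2 + L2^2 = 36 + 49 = 85
Numerator = 81 - 85 = -4
Denominator = 2*6*7 = 84
cos(theta2) = -4/84 = -1/21

-1/21


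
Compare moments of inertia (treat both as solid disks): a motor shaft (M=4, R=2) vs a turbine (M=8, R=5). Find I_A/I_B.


Given: M1=4 kg, R1=2 m, M2=8 kg, R2=5 m
For a disk: I = (1/2)*M*R^2, so I_A/I_B = (M1*R1^2)/(M2*R2^2)
M1*R1^2 = 4*4 = 16
M2*R2^2 = 8*25 = 200
I_A/I_B = 16/200 = 2/25

2/25


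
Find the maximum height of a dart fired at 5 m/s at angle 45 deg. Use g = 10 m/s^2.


Given: v0 = 5 m/s, theta = 45 deg, g = 10 m/s^2
sin^2(45) = 1/2
Using H = v0^2 * sin^2(theta) / (2*g)
H = 5^2 * 1/2 / (2*10)
H = 25 * 1/2 / 20
H = 25/2 / 20
H = 5/8 m

5/8 m


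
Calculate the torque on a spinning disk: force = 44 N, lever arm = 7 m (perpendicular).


Given: F = 44 N, r = 7 m, angle = 90 deg (perpendicular)
Using tau = F * r * sin(90)
sin(90) = 1
tau = 44 * 7 * 1
tau = 308 Nm

308 Nm


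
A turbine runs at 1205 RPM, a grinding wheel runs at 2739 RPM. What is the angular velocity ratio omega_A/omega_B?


Given: RPM_A = 1205, RPM_B = 2739
omega = 2*pi*RPM/60, so omega_A/omega_B = RPM_A / RPM_B
omega_A/omega_B = 1205 / 2739
omega_A/omega_B = 1205/2739

1205/2739


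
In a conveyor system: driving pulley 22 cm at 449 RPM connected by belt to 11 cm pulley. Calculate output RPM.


Given: D1 = 22 cm, w1 = 449 RPM, D2 = 11 cm
Using D1*w1 = D2*w2
w2 = D1*w1 / D2
w2 = 22*449 / 11
w2 = 9878 / 11
w2 = 898 RPM

898 RPM


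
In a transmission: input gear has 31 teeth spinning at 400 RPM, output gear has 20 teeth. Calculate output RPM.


Given: N1 = 31 teeth, w1 = 400 RPM, N2 = 20 teeth
Using N1*w1 = N2*w2
w2 = N1*w1 / N2
w2 = 31*400 / 20
w2 = 12400 / 20
w2 = 620 RPM

620 RPM


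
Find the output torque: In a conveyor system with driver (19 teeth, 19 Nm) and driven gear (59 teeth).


Given: N1 = 19, N2 = 59, T1 = 19 Nm
Using T2/T1 = N2/N1
T2 = T1 * N2 / N1
T2 = 19 * 59 / 19
T2 = 1121 / 19
T2 = 59 Nm

59 Nm


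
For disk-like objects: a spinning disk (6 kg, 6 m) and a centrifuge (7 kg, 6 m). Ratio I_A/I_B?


Given: M1=6 kg, R1=6 m, M2=7 kg, R2=6 m
For a disk: I = (1/2)*M*R^2, so I_A/I_B = (M1*R1^2)/(M2*R2^2)
M1*R1^2 = 6*36 = 216
M2*R2^2 = 7*36 = 252
I_A/I_B = 216/252 = 6/7

6/7


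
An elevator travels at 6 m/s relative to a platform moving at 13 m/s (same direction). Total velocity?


Given: object velocity = 6 m/s, platform velocity = 13 m/s (same direction)
Using classical velocity addition: v_total = v_object + v_platform
v_total = 6 + 13
v_total = 19 m/s

19 m/s


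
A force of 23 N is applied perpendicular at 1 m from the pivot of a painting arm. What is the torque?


Given: F = 23 N, r = 1 m, angle = 90 deg (perpendicular)
Using tau = F * r * sin(90)
sin(90) = 1
tau = 23 * 1 * 1
tau = 23 Nm

23 Nm


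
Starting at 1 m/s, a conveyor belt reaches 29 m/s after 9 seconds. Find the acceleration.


Given: initial velocity v0 = 1 m/s, final velocity v = 29 m/s, time t = 9 s
Using a = (v - v0) / t
a = (29 - 1) / 9
a = 28 / 9
a = 28/9 m/s^2

28/9 m/s^2


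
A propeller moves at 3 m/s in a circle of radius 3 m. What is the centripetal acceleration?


Given: v = 3 m/s, r = 3 m
Using a_c = v^2 / r
a_c = 3^2 / 3
a_c = 9 / 3
a_c = 3 m/s^2

3 m/s^2


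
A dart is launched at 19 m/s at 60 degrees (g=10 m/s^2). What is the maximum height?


Given: v0 = 19 m/s, theta = 60 deg, g = 10 m/s^2
sin^2(60) = 3/4
Using H = v0^2 * sin^2(theta) / (2*g)
H = 19^2 * 3/4 / (2*10)
H = 361 * 3/4 / 20
H = 1083/4 / 20
H = 1083/80 m

1083/80 m


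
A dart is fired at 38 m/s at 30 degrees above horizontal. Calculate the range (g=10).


Given: v0 = 38 m/s, theta = 30 deg, g = 10 m/s^2
sin(2*30) = sin(60) = sqrt(3)/2
Using R = v0^2 * sin(2*theta) / g
R = 38^2 * (sqrt(3)/2) / 10
R = 1444 * sqrt(3) / 20
R = 361/5*sqrt(3) m

361/5*sqrt(3) m


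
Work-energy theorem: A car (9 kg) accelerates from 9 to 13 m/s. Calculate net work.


Given: m = 9 kg, v0 = 9 m/s, v = 13 m/s
Using W = (1/2)*m*(v^2 - v0^2)
v^2 = 13^2 = 169
v0^2 = 9^2 = 81
v^2 - v0^2 = 169 - 81 = 88
W = (1/2)*9*88 = 396 J

396 J


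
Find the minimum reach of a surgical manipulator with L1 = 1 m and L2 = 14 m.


Given: L1 = 1 m, L2 = 14 m
For a 2-link planar arm, min reach = |L1 - L2| (second link folded back)
Min reach = |1 - 14|
Min reach = 13 m

13 m


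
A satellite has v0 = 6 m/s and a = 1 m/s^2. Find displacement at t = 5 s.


Given: v0 = 6 m/s, a = 1 m/s^2, t = 5 s
Using s = v0*t + (1/2)*a*t^2
s = 6*5 + (1/2)*1*5^2
s = 30 + (1/2)*25
s = 30 + 25/2
s = 85/2

85/2 m


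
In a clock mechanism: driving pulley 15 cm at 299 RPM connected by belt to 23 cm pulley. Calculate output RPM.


Given: D1 = 15 cm, w1 = 299 RPM, D2 = 23 cm
Using D1*w1 = D2*w2
w2 = D1*w1 / D2
w2 = 15*299 / 23
w2 = 4485 / 23
w2 = 195 RPM

195 RPM


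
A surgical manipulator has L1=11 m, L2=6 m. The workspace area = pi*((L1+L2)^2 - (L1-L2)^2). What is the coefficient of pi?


Given: L1 = 11, L2 = 6
(L1+L2)^2 = (17)^2 = 289
(L1-L2)^2 = (5)^2 = 25
Difference = 289 - 25 = 264
This equals 4*L1*L2 = 4*11*6 = 264
Workspace area = 264*pi

264


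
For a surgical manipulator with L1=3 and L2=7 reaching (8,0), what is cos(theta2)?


Given: L1 = 3, L2 = 7, target (x, y) = (8, 0)
Using cos(theta2) = (x^2 + y^2 - L1^2 - L2^2) / (2*L1*L2)
x^2 + y^2 = 8^2 + 0 = 64
L1^2 + L2^2 = 9 + 49 = 58
Numerator = 64 - 58 = 6
Denominator = 2*3*7 = 42
cos(theta2) = 6/42 = 1/7

1/7


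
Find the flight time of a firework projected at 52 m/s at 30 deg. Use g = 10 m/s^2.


Given: v0 = 52 m/s, theta = 30 deg, g = 10 m/s^2
sin(30) = 1/2
Using T = 2*v0*sin(theta) / g
T = 2*52*1/2 / 10
T = 52 / 10
T = 26/5 s

26/5 s


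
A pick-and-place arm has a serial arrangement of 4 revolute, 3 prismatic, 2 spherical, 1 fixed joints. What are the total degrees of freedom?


Given: serial robot with 4 revolute, 3 prismatic, 2 spherical, 1 fixed joints
DOF contribution per joint type: revolute=1, prismatic=1, spherical=3, fixed=0
DOF = 4*1 + 3*1 + 2*3 + 1*0
DOF = 13

13


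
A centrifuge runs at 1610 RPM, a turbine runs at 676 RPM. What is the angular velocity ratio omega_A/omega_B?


Given: RPM_A = 1610, RPM_B = 676
omega = 2*pi*RPM/60, so omega_A/omega_B = RPM_A / RPM_B
omega_A/omega_B = 1610 / 676
omega_A/omega_B = 805/338

805/338


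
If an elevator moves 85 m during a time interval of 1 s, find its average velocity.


Given: distance d = 85 m, time t = 1 s
Using v = d / t
v = 85 / 1
v = 85 m/s

85 m/s


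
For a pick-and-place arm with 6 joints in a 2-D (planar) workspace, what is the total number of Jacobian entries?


Given: task space dimension = 2, joints = 6
Jacobian is a 2 x 6 matrix
Total entries = rows * columns
Total = 2 * 6
Total = 12

12


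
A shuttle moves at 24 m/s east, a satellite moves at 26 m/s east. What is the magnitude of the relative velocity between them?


Given: v_A = 24 m/s east, v_B = 26 m/s east
Both move in the same direction; relative speed = |v_A - v_B|
|24 - 26| = |-2|
= 2 m/s

2 m/s


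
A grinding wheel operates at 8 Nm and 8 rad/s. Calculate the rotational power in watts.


Given: tau = 8 Nm, omega = 8 rad/s
Using P = tau * omega
P = 8 * 8
P = 64 W

64 W


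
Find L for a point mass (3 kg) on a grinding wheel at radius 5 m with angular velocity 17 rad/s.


Given: m = 3 kg, r = 5 m, omega = 17 rad/s
For a point mass: I = m*r^2
I = 3*5^2 = 3*25 = 75
L = I*omega = 75*17
L = 1275 kg*m^2/s

1275 kg*m^2/s


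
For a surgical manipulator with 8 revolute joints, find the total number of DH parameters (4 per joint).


Given: 8 joints, 4 DH parameters per joint (d, theta, a, alpha)
Total DH parameters = number_of_joints * 4
Total = 8 * 4
Total = 32

32


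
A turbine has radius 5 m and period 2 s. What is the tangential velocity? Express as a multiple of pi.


Given: radius r = 5 m, period T = 2 s
Using v = 2*pi*r / T
v = 2*pi*5 / 2
v = 10*pi / 2
v = 5*pi m/s

5*pi m/s


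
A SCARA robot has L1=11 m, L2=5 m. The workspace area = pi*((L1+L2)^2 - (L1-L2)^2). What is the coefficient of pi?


Given: L1 = 11, L2 = 5
(L1+L2)^2 = (16)^2 = 256
(L1-L2)^2 = (6)^2 = 36
Difference = 256 - 36 = 220
This equals 4*L1*L2 = 4*11*5 = 220
Workspace area = 220*pi

220


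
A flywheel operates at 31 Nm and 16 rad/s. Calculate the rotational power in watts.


Given: tau = 31 Nm, omega = 16 rad/s
Using P = tau * omega
P = 31 * 16
P = 496 W

496 W


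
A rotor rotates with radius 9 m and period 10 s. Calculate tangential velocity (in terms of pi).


Given: radius r = 9 m, period T = 10 s
Using v = 2*pi*r / T
v = 2*pi*9 / 10
v = 18*pi / 10
v = 9/5*pi m/s

9/5*pi m/s


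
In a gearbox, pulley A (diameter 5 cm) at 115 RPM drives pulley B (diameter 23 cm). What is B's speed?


Given: D1 = 5 cm, w1 = 115 RPM, D2 = 23 cm
Using D1*w1 = D2*w2
w2 = D1*w1 / D2
w2 = 5*115 / 23
w2 = 575 / 23
w2 = 25 RPM

25 RPM


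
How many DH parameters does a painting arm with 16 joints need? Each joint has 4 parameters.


Given: 16 joints, 4 DH parameters per joint (d, theta, a, alpha)
Total DH parameters = number_of_joints * 4
Total = 16 * 4
Total = 64

64


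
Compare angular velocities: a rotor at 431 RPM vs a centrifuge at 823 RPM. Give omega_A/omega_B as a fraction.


Given: RPM_A = 431, RPM_B = 823
omega = 2*pi*RPM/60, so omega_A/omega_B = RPM_A / RPM_B
omega_A/omega_B = 431 / 823
omega_A/omega_B = 431/823

431/823


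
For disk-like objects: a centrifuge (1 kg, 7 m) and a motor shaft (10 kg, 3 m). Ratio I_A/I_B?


Given: M1=1 kg, R1=7 m, M2=10 kg, R2=3 m
For a disk: I = (1/2)*M*R^2, so I_A/I_B = (M1*R1^2)/(M2*R2^2)
M1*R1^2 = 1*49 = 49
M2*R2^2 = 10*9 = 90
I_A/I_B = 49/90 = 49/90

49/90


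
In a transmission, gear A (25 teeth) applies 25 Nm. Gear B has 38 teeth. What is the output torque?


Given: N1 = 25, N2 = 38, T1 = 25 Nm
Using T2/T1 = N2/N1
T2 = T1 * N2 / N1
T2 = 25 * 38 / 25
T2 = 950 / 25
T2 = 38 Nm

38 Nm


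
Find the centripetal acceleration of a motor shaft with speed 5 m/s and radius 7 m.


Given: v = 5 m/s, r = 7 m
Using a_c = v^2 / r
a_c = 5^2 / 7
a_c = 25 / 7
a_c = 25/7 m/s^2

25/7 m/s^2


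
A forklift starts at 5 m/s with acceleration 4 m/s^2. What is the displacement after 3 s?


Given: v0 = 5 m/s, a = 4 m/s^2, t = 3 s
Using s = v0*t + (1/2)*a*t^2
s = 5*3 + (1/2)*4*3^2
s = 15 + (1/2)*36
s = 15 + 18
s = 33

33 m


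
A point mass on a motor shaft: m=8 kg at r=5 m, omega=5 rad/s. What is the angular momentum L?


Given: m = 8 kg, r = 5 m, omega = 5 rad/s
For a point mass: I = m*r^2
I = 8*5^2 = 8*25 = 200
L = I*omega = 200*5
L = 1000 kg*m^2/s

1000 kg*m^2/s


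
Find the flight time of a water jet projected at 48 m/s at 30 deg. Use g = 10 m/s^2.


Given: v0 = 48 m/s, theta = 30 deg, g = 10 m/s^2
sin(30) = 1/2
Using T = 2*v0*sin(theta) / g
T = 2*48*1/2 / 10
T = 48 / 10
T = 24/5 s

24/5 s


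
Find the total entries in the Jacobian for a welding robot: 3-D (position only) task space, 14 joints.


Given: task space dimension = 3, joints = 14
Jacobian is a 3 x 14 matrix
Total entries = rows * columns
Total = 3 * 14
Total = 42

42


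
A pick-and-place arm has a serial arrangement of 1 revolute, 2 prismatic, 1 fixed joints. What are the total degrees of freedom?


Given: serial robot with 1 revolute, 2 prismatic, 1 fixed joints
DOF contribution per joint type: revolute=1, prismatic=1, spherical=3, fixed=0
DOF = 1*1 + 2*1 + 1*0
DOF = 3

3


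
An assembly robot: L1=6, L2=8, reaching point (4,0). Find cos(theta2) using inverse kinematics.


Given: L1 = 6, L2 = 8, target (x, y) = (4, 0)
Using cos(theta2) = (x^2 + y^2 - L1^2 - L2^2) / (2*L1*L2)
x^2 + y^2 = 4^2 + 0 = 16
L1^2 + L2^2 = 36 + 64 = 100
Numerator = 16 - 100 = -84
Denominator = 2*6*8 = 96
cos(theta2) = -84/96 = -7/8

-7/8


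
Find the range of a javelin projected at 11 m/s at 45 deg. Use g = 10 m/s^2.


Given: v0 = 11 m/s, theta = 45 deg, g = 10 m/s^2
sin(2*45) = sin(90) = 1
Using R = v0^2 * sin(2*theta) / g
R = 11^2 * 1 / 10
R = 121 / 10
R = 121/10 m

121/10 m


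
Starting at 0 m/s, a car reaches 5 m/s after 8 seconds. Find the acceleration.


Given: initial velocity v0 = 0 m/s, final velocity v = 5 m/s, time t = 8 s
Using a = (v - v0) / t
a = (5 - 0) / 8
a = 5 / 8
a = 5/8 m/s^2

5/8 m/s^2


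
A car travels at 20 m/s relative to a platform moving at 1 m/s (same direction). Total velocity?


Given: object velocity = 20 m/s, platform velocity = 1 m/s (same direction)
Using classical velocity addition: v_total = v_object + v_platform
v_total = 20 + 1
v_total = 21 m/s

21 m/s


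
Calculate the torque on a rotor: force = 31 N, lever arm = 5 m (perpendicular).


Given: F = 31 N, r = 5 m, angle = 90 deg (perpendicular)
Using tau = F * r * sin(90)
sin(90) = 1
tau = 31 * 5 * 1
tau = 155 Nm

155 Nm


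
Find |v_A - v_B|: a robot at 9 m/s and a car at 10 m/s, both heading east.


Given: v_A = 9 m/s east, v_B = 10 m/s east
Both move in the same direction; relative speed = |v_A - v_B|
|9 - 10| = |-1|
= 1 m/s

1 m/s


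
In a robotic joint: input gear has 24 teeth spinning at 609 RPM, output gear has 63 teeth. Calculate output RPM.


Given: N1 = 24 teeth, w1 = 609 RPM, N2 = 63 teeth
Using N1*w1 = N2*w2
w2 = N1*w1 / N2
w2 = 24*609 / 63
w2 = 14616 / 63
w2 = 232 RPM

232 RPM


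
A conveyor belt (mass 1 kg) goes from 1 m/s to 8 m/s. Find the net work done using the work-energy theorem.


Given: m = 1 kg, v0 = 1 m/s, v = 8 m/s
Using W = (1/2)*m*(v^2 - v0^2)
v^2 = 8^2 = 64
v0^2 = 1^2 = 1
v^2 - v0^2 = 64 - 1 = 63
W = (1/2)*1*63 = 63/2 J

63/2 J


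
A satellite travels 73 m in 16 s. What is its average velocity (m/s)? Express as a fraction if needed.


Given: distance d = 73 m, time t = 16 s
Using v = d / t
v = 73 / 16
v = 73/16 m/s

73/16 m/s


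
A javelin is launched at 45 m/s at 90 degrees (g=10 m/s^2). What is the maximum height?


Given: v0 = 45 m/s, theta = 90 deg, g = 10 m/s^2
sin^2(90) = 1
Using H = v0^2 * sin^2(theta) / (2*g)
H = 45^2 * 1 / (2*10)
H = 2025 * 1 / 20
H = 2025 / 20
H = 405/4 m

405/4 m


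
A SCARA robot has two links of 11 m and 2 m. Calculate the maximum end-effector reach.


Given: L1 = 11 m, L2 = 2 m
For a 2-link planar arm, max reach = L1 + L2 (fully extended)
Max reach = 11 + 2
Max reach = 13 m

13 m


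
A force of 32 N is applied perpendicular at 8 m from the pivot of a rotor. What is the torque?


Given: F = 32 N, r = 8 m, angle = 90 deg (perpendicular)
Using tau = F * r * sin(90)
sin(90) = 1
tau = 32 * 8 * 1
tau = 256 Nm

256 Nm


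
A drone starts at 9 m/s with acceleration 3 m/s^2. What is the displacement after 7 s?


Given: v0 = 9 m/s, a = 3 m/s^2, t = 7 s
Using s = v0*t + (1/2)*a*t^2
s = 9*7 + (1/2)*3*7^2
s = 63 + (1/2)*147
s = 63 + 147/2
s = 273/2

273/2 m


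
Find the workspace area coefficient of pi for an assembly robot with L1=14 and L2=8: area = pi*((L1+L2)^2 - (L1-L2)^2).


Given: L1 = 14, L2 = 8
(L1+L2)^2 = (22)^2 = 484
(L1-L2)^2 = (6)^2 = 36
Difference = 484 - 36 = 448
This equals 4*L1*L2 = 4*14*8 = 448
Workspace area = 448*pi

448


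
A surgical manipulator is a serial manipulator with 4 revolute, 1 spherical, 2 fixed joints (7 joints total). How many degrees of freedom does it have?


Given: serial robot with 4 revolute, 1 spherical, 2 fixed joints
DOF contribution per joint type: revolute=1, prismatic=1, spherical=3, fixed=0
DOF = 4*1 + 1*3 + 2*0
DOF = 7

7


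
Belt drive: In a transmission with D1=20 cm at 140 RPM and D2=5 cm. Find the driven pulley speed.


Given: D1 = 20 cm, w1 = 140 RPM, D2 = 5 cm
Using D1*w1 = D2*w2
w2 = D1*w1 / D2
w2 = 20*140 / 5
w2 = 2800 / 5
w2 = 560 RPM

560 RPM


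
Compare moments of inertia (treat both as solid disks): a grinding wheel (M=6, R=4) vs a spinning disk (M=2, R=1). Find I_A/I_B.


Given: M1=6 kg, R1=4 m, M2=2 kg, R2=1 m
For a disk: I = (1/2)*M*R^2, so I_A/I_B = (M1*R1^2)/(M2*R2^2)
M1*R1^2 = 6*16 = 96
M2*R2^2 = 2*1 = 2
I_A/I_B = 96/2 = 48

48


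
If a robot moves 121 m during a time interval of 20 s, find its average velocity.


Given: distance d = 121 m, time t = 20 s
Using v = d / t
v = 121 / 20
v = 121/20 m/s

121/20 m/s


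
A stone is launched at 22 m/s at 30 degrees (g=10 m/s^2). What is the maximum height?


Given: v0 = 22 m/s, theta = 30 deg, g = 10 m/s^2
sin^2(30) = 1/4
Using H = v0^2 * sin^2(theta) / (2*g)
H = 22^2 * 1/4 / (2*10)
H = 484 * 1/4 / 20
H = 121 / 20
H = 121/20 m

121/20 m


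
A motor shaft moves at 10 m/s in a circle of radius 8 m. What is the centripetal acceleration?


Given: v = 10 m/s, r = 8 m
Using a_c = v^2 / r
a_c = 10^2 / 8
a_c = 100 / 8
a_c = 25/2 m/s^2

25/2 m/s^2


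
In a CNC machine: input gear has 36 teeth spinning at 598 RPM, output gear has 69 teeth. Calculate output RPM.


Given: N1 = 36 teeth, w1 = 598 RPM, N2 = 69 teeth
Using N1*w1 = N2*w2
w2 = N1*w1 / N2
w2 = 36*598 / 69
w2 = 21528 / 69
w2 = 312 RPM

312 RPM


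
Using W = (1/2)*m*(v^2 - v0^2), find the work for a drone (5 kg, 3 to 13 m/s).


Given: m = 5 kg, v0 = 3 m/s, v = 13 m/s
Using W = (1/2)*m*(v^2 - v0^2)
v^2 = 13^2 = 169
v0^2 = 3^2 = 9
v^2 - v0^2 = 169 - 9 = 160
W = (1/2)*5*160 = 400 J

400 J


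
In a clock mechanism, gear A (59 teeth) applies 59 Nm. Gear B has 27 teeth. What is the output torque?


Given: N1 = 59, N2 = 27, T1 = 59 Nm
Using T2/T1 = N2/N1
T2 = T1 * N2 / N1
T2 = 59 * 27 / 59
T2 = 1593 / 59
T2 = 27 Nm

27 Nm


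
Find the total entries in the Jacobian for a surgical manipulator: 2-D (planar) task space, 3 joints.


Given: task space dimension = 2, joints = 3
Jacobian is a 2 x 3 matrix
Total entries = rows * columns
Total = 2 * 3
Total = 6

6


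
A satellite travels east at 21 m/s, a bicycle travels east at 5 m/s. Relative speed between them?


Given: v_A = 21 m/s east, v_B = 5 m/s east
Both move in the same direction; relative speed = |v_A - v_B|
|21 - 5| = |16|
= 16 m/s

16 m/s


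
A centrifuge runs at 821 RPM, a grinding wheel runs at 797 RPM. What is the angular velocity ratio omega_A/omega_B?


Given: RPM_A = 821, RPM_B = 797
omega = 2*pi*RPM/60, so omega_A/omega_B = RPM_A / RPM_B
omega_A/omega_B = 821 / 797
omega_A/omega_B = 821/797

821/797


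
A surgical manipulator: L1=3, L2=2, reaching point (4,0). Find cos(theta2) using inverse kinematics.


Given: L1 = 3, L2 = 2, target (x, y) = (4, 0)
Using cos(theta2) = (x^2 + y^2 - L1^2 - L2^2) / (2*L1*L2)
x^2 + y^2 = 4^2 + 0 = 16
L1^2 + L2^2 = 9 + 4 = 13
Numerator = 16 - 13 = 3
Denominator = 2*3*2 = 12
cos(theta2) = 3/12 = 1/4

1/4


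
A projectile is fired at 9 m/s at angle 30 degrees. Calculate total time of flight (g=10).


Given: v0 = 9 m/s, theta = 30 deg, g = 10 m/s^2
sin(30) = 1/2
Using T = 2*v0*sin(theta) / g
T = 2*9*1/2 / 10
T = 9 / 10
T = 9/10 s

9/10 s


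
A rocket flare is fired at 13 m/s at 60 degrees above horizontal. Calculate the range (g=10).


Given: v0 = 13 m/s, theta = 60 deg, g = 10 m/s^2
sin(2*60) = sin(120) = sqrt(3)/2
Using R = v0^2 * sin(2*theta) / g
R = 13^2 * (sqrt(3)/2) / 10
R = 169 * sqrt(3) / 20
R = 169/20*sqrt(3) m

169/20*sqrt(3) m


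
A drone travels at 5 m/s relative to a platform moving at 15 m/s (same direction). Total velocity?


Given: object velocity = 5 m/s, platform velocity = 15 m/s (same direction)
Using classical velocity addition: v_total = v_object + v_platform
v_total = 5 + 15
v_total = 20 m/s

20 m/s


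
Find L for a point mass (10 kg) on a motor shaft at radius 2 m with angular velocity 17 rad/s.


Given: m = 10 kg, r = 2 m, omega = 17 rad/s
For a point mass: I = m*r^2
I = 10*2^2 = 10*4 = 40
L = I*omega = 40*17
L = 680 kg*m^2/s

680 kg*m^2/s


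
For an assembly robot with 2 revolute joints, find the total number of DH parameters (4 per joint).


Given: 2 joints, 4 DH parameters per joint (d, theta, a, alpha)
Total DH parameters = number_of_joints * 4
Total = 2 * 4
Total = 8

8


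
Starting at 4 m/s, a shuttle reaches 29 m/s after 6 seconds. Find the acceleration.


Given: initial velocity v0 = 4 m/s, final velocity v = 29 m/s, time t = 6 s
Using a = (v - v0) / t
a = (29 - 4) / 6
a = 25 / 6
a = 25/6 m/s^2

25/6 m/s^2


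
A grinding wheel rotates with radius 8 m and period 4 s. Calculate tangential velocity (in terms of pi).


Given: radius r = 8 m, period T = 4 s
Using v = 2*pi*r / T
v = 2*pi*8 / 4
v = 16*pi / 4
v = 4*pi m/s

4*pi m/s


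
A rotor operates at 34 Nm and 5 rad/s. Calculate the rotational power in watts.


Given: tau = 34 Nm, omega = 5 rad/s
Using P = tau * omega
P = 34 * 5
P = 170 W

170 W


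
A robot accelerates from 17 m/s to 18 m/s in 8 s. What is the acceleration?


Given: initial velocity v0 = 17 m/s, final velocity v = 18 m/s, time t = 8 s
Using a = (v - v0) / t
a = (18 - 17) / 8
a = 1 / 8
a = 1/8 m/s^2

1/8 m/s^2


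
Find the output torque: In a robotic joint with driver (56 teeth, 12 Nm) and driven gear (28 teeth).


Given: N1 = 56, N2 = 28, T1 = 12 Nm
Using T2/T1 = N2/N1
T2 = T1 * N2 / N1
T2 = 12 * 28 / 56
T2 = 336 / 56
T2 = 6 Nm

6 Nm


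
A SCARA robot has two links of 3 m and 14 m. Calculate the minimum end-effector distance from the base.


Given: L1 = 3 m, L2 = 14 m
For a 2-link planar arm, min reach = |L1 - L2| (second link folded back)
Min reach = |3 - 14|
Min reach = 11 m

11 m


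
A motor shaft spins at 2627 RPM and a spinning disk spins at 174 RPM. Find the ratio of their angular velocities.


Given: RPM_A = 2627, RPM_B = 174
omega = 2*pi*RPM/60, so omega_A/omega_B = RPM_A / RPM_B
omega_A/omega_B = 2627 / 174
omega_A/omega_B = 2627/174

2627/174


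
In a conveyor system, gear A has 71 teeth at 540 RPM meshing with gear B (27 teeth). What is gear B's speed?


Given: N1 = 71 teeth, w1 = 540 RPM, N2 = 27 teeth
Using N1*w1 = N2*w2
w2 = N1*w1 / N2
w2 = 71*540 / 27
w2 = 38340 / 27
w2 = 1420 RPM

1420 RPM


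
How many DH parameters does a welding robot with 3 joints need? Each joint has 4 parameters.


Given: 3 joints, 4 DH parameters per joint (d, theta, a, alpha)
Total DH parameters = number_of_joints * 4
Total = 3 * 4
Total = 12

12


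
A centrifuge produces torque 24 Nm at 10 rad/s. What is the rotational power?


Given: tau = 24 Nm, omega = 10 rad/s
Using P = tau * omega
P = 24 * 10
P = 240 W

240 W


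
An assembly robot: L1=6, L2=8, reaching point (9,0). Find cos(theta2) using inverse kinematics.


Given: L1 = 6, L2 = 8, target (x, y) = (9, 0)
Using cos(theta2) = (x^2 + y^2 - L1^2 - L2^2) / (2*L1*L2)
x^2 + y^2 = 9^2 + 0 = 81
L1^2 + L2^2 = 36 + 64 = 100
Numerator = 81 - 100 = -19
Denominator = 2*6*8 = 96
cos(theta2) = -19/96 = -19/96

-19/96


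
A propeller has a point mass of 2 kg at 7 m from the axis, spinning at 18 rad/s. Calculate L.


Given: m = 2 kg, r = 7 m, omega = 18 rad/s
For a point mass: I = m*r^2
I = 2*7^2 = 2*49 = 98
L = I*omega = 98*18
L = 1764 kg*m^2/s

1764 kg*m^2/s


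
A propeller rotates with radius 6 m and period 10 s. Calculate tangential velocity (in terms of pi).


Given: radius r = 6 m, period T = 10 s
Using v = 2*pi*r / T
v = 2*pi*6 / 10
v = 12*pi / 10
v = 6/5*pi m/s

6/5*pi m/s


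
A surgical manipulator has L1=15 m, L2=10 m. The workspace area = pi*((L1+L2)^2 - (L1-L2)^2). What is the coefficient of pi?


Given: L1 = 15, L2 = 10
(L1+L2)^2 = (25)^2 = 625
(L1-L2)^2 = (5)^2 = 25
Difference = 625 - 25 = 600
This equals 4*L1*L2 = 4*15*10 = 600
Workspace area = 600*pi

600


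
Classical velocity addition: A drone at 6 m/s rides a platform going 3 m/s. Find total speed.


Given: object velocity = 6 m/s, platform velocity = 3 m/s (same direction)
Using classical velocity addition: v_total = v_object + v_platform
v_total = 6 + 3
v_total = 9 m/s

9 m/s


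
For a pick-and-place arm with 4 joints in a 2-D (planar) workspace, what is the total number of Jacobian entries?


Given: task space dimension = 2, joints = 4
Jacobian is a 2 x 4 matrix
Total entries = rows * columns
Total = 2 * 4
Total = 8

8


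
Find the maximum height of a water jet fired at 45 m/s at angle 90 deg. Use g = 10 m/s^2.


Given: v0 = 45 m/s, theta = 90 deg, g = 10 m/s^2
sin^2(90) = 1
Using H = v0^2 * sin^2(theta) / (2*g)
H = 45^2 * 1 / (2*10)
H = 2025 * 1 / 20
H = 2025 / 20
H = 405/4 m

405/4 m


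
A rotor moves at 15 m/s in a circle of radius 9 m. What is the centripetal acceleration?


Given: v = 15 m/s, r = 9 m
Using a_c = v^2 / r
a_c = 15^2 / 9
a_c = 225 / 9
a_c = 25 m/s^2

25 m/s^2


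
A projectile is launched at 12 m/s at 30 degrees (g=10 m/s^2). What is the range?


Given: v0 = 12 m/s, theta = 30 deg, g = 10 m/s^2
sin(2*30) = sin(60) = sqrt(3)/2
Using R = v0^2 * sin(2*theta) / g
R = 12^2 * (sqrt(3)/2) / 10
R = 144 * sqrt(3) / 20
R = 36/5*sqrt(3) m

36/5*sqrt(3) m


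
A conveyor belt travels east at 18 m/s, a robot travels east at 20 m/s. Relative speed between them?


Given: v_A = 18 m/s east, v_B = 20 m/s east
Both move in the same direction; relative speed = |v_A - v_B|
|18 - 20| = |-2|
= 2 m/s

2 m/s


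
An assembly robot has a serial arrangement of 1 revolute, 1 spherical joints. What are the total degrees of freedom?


Given: serial robot with 1 revolute, 1 spherical joints
DOF contribution per joint type: revolute=1, prismatic=1, spherical=3, fixed=0
DOF = 1*1 + 1*3
DOF = 4

4


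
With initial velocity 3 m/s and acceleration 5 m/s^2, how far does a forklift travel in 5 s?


Given: v0 = 3 m/s, a = 5 m/s^2, t = 5 s
Using s = v0*t + (1/2)*a*t^2
s = 3*5 + (1/2)*5*5^2
s = 15 + (1/2)*125
s = 15 + 125/2
s = 155/2

155/2 m


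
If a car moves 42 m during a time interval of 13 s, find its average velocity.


Given: distance d = 42 m, time t = 13 s
Using v = d / t
v = 42 / 13
v = 42/13 m/s

42/13 m/s


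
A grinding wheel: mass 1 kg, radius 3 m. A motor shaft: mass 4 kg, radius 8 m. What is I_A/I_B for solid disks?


Given: M1=1 kg, R1=3 m, M2=4 kg, R2=8 m
For a disk: I = (1/2)*M*R^2, so I_A/I_B = (M1*R1^2)/(M2*R2^2)
M1*R1^2 = 1*9 = 9
M2*R2^2 = 4*64 = 256
I_A/I_B = 9/256 = 9/256

9/256


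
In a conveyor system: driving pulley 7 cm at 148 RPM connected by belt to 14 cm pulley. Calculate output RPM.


Given: D1 = 7 cm, w1 = 148 RPM, D2 = 14 cm
Using D1*w1 = D2*w2
w2 = D1*w1 / D2
w2 = 7*148 / 14
w2 = 1036 / 14
w2 = 74 RPM

74 RPM


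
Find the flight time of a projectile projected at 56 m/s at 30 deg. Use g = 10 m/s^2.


Given: v0 = 56 m/s, theta = 30 deg, g = 10 m/s^2
sin(30) = 1/2
Using T = 2*v0*sin(theta) / g
T = 2*56*1/2 / 10
T = 56 / 10
T = 28/5 s

28/5 s


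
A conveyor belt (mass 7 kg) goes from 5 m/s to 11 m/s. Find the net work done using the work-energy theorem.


Given: m = 7 kg, v0 = 5 m/s, v = 11 m/s
Using W = (1/2)*m*(v^2 - v0^2)
v^2 = 11^2 = 121
v0^2 = 5^2 = 25
v^2 - v0^2 = 121 - 25 = 96
W = (1/2)*7*96 = 336 J

336 J


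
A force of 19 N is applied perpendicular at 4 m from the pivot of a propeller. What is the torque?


Given: F = 19 N, r = 4 m, angle = 90 deg (perpendicular)
Using tau = F * r * sin(90)
sin(90) = 1
tau = 19 * 4 * 1
tau = 76 Nm

76 Nm


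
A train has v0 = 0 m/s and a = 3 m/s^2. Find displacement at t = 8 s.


Given: v0 = 0 m/s, a = 3 m/s^2, t = 8 s
Using s = v0*t + (1/2)*a*t^2
s = 0*8 + (1/2)*3*8^2
s = 0 + (1/2)*192
s = 0 + 96
s = 96

96 m


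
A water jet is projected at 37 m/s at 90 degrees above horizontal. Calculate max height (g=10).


Given: v0 = 37 m/s, theta = 90 deg, g = 10 m/s^2
sin^2(90) = 1
Using H = v0^2 * sin^2(theta) / (2*g)
H = 37^2 * 1 / (2*10)
H = 1369 * 1 / 20
H = 1369 / 20
H = 1369/20 m

1369/20 m


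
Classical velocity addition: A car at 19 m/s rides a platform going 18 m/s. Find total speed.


Given: object velocity = 19 m/s, platform velocity = 18 m/s (same direction)
Using classical velocity addition: v_total = v_object + v_platform
v_total = 19 + 18
v_total = 37 m/s

37 m/s


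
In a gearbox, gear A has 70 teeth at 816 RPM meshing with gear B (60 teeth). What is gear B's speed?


Given: N1 = 70 teeth, w1 = 816 RPM, N2 = 60 teeth
Using N1*w1 = N2*w2
w2 = N1*w1 / N2
w2 = 70*816 / 60
w2 = 57120 / 60
w2 = 952 RPM

952 RPM


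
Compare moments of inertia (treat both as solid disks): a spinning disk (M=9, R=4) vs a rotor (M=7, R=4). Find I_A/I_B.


Given: M1=9 kg, R1=4 m, M2=7 kg, R2=4 m
For a disk: I = (1/2)*M*R^2, so I_A/I_B = (M1*R1^2)/(M2*R2^2)
M1*R1^2 = 9*16 = 144
M2*R2^2 = 7*16 = 112
I_A/I_B = 144/112 = 9/7

9/7


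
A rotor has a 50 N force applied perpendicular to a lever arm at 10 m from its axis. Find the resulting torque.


Given: F = 50 N, r = 10 m, angle = 90 deg (perpendicular)
Using tau = F * r * sin(90)
sin(90) = 1
tau = 50 * 10 * 1
tau = 500 Nm

500 Nm


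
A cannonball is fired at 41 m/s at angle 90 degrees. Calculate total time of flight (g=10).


Given: v0 = 41 m/s, theta = 90 deg, g = 10 m/s^2
sin(90) = 1
Using T = 2*v0*sin(theta) / g
T = 2*41*1 / 10
T = 82 / 10
T = 41/5 s

41/5 s


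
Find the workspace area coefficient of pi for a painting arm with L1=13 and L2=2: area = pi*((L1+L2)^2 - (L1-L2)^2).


Given: L1 = 13, L2 = 2
(L1+L2)^2 = (15)^2 = 225
(L1-L2)^2 = (11)^2 = 121
Difference = 225 - 121 = 104
This equals 4*L1*L2 = 4*13*2 = 104
Workspace area = 104*pi

104


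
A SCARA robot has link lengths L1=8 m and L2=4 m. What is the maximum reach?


Given: L1 = 8 m, L2 = 4 m
For a 2-link planar arm, max reach = L1 + L2 (fully extended)
Max reach = 8 + 4
Max reach = 12 m

12 m


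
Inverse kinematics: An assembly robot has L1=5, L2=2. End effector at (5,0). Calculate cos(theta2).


Given: L1 = 5, L2 = 2, target (x, y) = (5, 0)
Using cos(theta2) = (x^2 + y^2 - L1^2 - L2^2) / (2*L1*L2)
x^2 + y^2 = 5^2 + 0 = 25
L1^2 + L2^2 = 25 + 4 = 29
Numerator = 25 - 29 = -4
Denominator = 2*5*2 = 20
cos(theta2) = -4/20 = -1/5

-1/5


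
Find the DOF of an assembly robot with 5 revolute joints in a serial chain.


Given: serial robot with 5 revolute joints
DOF contribution per joint type: revolute=1, prismatic=1, spherical=3, fixed=0
DOF = 5*1
DOF = 5

5


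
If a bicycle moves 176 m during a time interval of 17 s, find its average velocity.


Given: distance d = 176 m, time t = 17 s
Using v = d / t
v = 176 / 17
v = 176/17 m/s

176/17 m/s


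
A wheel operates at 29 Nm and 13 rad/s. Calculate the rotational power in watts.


Given: tau = 29 Nm, omega = 13 rad/s
Using P = tau * omega
P = 29 * 13
P = 377 W

377 W


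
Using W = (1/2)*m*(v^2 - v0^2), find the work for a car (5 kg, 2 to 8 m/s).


Given: m = 5 kg, v0 = 2 m/s, v = 8 m/s
Using W = (1/2)*m*(v^2 - v0^2)
v^2 = 8^2 = 64
v0^2 = 2^2 = 4
v^2 - v0^2 = 64 - 4 = 60
W = (1/2)*5*60 = 150 J

150 J


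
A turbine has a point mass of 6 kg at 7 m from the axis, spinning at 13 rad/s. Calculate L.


Given: m = 6 kg, r = 7 m, omega = 13 rad/s
For a point mass: I = m*r^2
I = 6*7^2 = 6*49 = 294
L = I*omega = 294*13
L = 3822 kg*m^2/s

3822 kg*m^2/s


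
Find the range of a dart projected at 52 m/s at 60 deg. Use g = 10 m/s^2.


Given: v0 = 52 m/s, theta = 60 deg, g = 10 m/s^2
sin(2*60) = sin(120) = sqrt(3)/2
Using R = v0^2 * sin(2*theta) / g
R = 52^2 * (sqrt(3)/2) / 10
R = 2704 * sqrt(3) / 20
R = 676/5*sqrt(3) m

676/5*sqrt(3) m


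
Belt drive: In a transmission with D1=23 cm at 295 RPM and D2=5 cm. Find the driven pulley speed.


Given: D1 = 23 cm, w1 = 295 RPM, D2 = 5 cm
Using D1*w1 = D2*w2
w2 = D1*w1 / D2
w2 = 23*295 / 5
w2 = 6785 / 5
w2 = 1357 RPM

1357 RPM


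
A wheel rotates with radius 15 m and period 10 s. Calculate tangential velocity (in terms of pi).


Given: radius r = 15 m, period T = 10 s
Using v = 2*pi*r / T
v = 2*pi*15 / 10
v = 30*pi / 10
v = 3*pi m/s

3*pi m/s


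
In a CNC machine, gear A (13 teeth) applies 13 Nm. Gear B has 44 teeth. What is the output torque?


Given: N1 = 13, N2 = 44, T1 = 13 Nm
Using T2/T1 = N2/N1
T2 = T1 * N2 / N1
T2 = 13 * 44 / 13
T2 = 572 / 13
T2 = 44 Nm

44 Nm


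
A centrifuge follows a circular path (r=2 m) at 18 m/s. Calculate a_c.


Given: v = 18 m/s, r = 2 m
Using a_c = v^2 / r
a_c = 18^2 / 2
a_c = 324 / 2
a_c = 162 m/s^2

162 m/s^2


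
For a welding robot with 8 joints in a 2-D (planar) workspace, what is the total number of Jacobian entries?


Given: task space dimension = 2, joints = 8
Jacobian is a 2 x 8 matrix
Total entries = rows * columns
Total = 2 * 8
Total = 16

16


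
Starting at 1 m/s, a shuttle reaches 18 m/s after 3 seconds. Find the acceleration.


Given: initial velocity v0 = 1 m/s, final velocity v = 18 m/s, time t = 3 s
Using a = (v - v0) / t
a = (18 - 1) / 3
a = 17 / 3
a = 17/3 m/s^2

17/3 m/s^2


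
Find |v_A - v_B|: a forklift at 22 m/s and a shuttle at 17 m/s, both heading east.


Given: v_A = 22 m/s east, v_B = 17 m/s east
Both move in the same direction; relative speed = |v_A - v_B|
|22 - 17| = |5|
= 5 m/s

5 m/s


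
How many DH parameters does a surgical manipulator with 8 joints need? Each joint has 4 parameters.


Given: 8 joints, 4 DH parameters per joint (d, theta, a, alpha)
Total DH parameters = number_of_joints * 4
Total = 8 * 4
Total = 32

32


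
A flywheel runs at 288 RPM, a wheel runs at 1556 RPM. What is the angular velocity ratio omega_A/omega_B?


Given: RPM_A = 288, RPM_B = 1556
omega = 2*pi*RPM/60, so omega_A/omega_B = RPM_A / RPM_B
omega_A/omega_B = 288 / 1556
omega_A/omega_B = 72/389

72/389


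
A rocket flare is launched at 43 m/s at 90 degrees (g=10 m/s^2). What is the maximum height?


Given: v0 = 43 m/s, theta = 90 deg, g = 10 m/s^2
sin^2(90) = 1
Using H = v0^2 * sin^2(theta) / (2*g)
H = 43^2 * 1 / (2*10)
H = 1849 * 1 / 20
H = 1849 / 20
H = 1849/20 m

1849/20 m


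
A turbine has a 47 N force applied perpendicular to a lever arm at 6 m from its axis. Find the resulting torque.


Given: F = 47 N, r = 6 m, angle = 90 deg (perpendicular)
Using tau = F * r * sin(90)
sin(90) = 1
tau = 47 * 6 * 1
tau = 282 Nm

282 Nm


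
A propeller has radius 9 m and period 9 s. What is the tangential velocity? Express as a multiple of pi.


Given: radius r = 9 m, period T = 9 s
Using v = 2*pi*r / T
v = 2*pi*9 / 9
v = 18*pi / 9
v = 2*pi m/s

2*pi m/s


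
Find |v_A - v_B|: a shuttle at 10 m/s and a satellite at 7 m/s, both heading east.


Given: v_A = 10 m/s east, v_B = 7 m/s east
Both move in the same direction; relative speed = |v_A - v_B|
|10 - 7| = |3|
= 3 m/s

3 m/s


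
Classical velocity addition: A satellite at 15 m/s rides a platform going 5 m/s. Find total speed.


Given: object velocity = 15 m/s, platform velocity = 5 m/s (same direction)
Using classical velocity addition: v_total = v_object + v_platform
v_total = 15 + 5
v_total = 20 m/s

20 m/s


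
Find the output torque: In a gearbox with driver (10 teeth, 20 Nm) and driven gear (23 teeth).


Given: N1 = 10, N2 = 23, T1 = 20 Nm
Using T2/T1 = N2/N1
T2 = T1 * N2 / N1
T2 = 20 * 23 / 10
T2 = 460 / 10
T2 = 46 Nm

46 Nm


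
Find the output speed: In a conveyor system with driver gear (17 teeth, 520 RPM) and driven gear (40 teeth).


Given: N1 = 17 teeth, w1 = 520 RPM, N2 = 40 teeth
Using N1*w1 = N2*w2
w2 = N1*w1 / N2
w2 = 17*520 / 40
w2 = 8840 / 40
w2 = 221 RPM

221 RPM


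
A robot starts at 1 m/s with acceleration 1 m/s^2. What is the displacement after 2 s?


Given: v0 = 1 m/s, a = 1 m/s^2, t = 2 s
Using s = v0*t + (1/2)*a*t^2
s = 1*2 + (1/2)*1*2^2
s = 2 + (1/2)*4
s = 2 + 2
s = 4

4 m


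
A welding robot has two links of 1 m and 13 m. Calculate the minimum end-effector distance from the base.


Given: L1 = 1 m, L2 = 13 m
For a 2-link planar arm, min reach = |L1 - L2| (second link folded back)
Min reach = |1 - 13|
Min reach = 12 m

12 m


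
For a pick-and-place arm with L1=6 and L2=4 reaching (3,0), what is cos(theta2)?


Given: L1 = 6, L2 = 4, target (x, y) = (3, 0)
Using cos(theta2) = (x^2 + y^2 - L1^2 - L2^2) / (2*L1*L2)
x^2 + y^2 = 3^2 + 0 = 9
L1^2 + L2^2 = 36 + 16 = 52
Numerator = 9 - 52 = -43
Denominator = 2*6*4 = 48
cos(theta2) = -43/48 = -43/48

-43/48


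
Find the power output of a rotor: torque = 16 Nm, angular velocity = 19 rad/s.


Given: tau = 16 Nm, omega = 19 rad/s
Using P = tau * omega
P = 16 * 19
P = 304 W

304 W


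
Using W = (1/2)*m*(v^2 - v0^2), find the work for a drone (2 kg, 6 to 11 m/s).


Given: m = 2 kg, v0 = 6 m/s, v = 11 m/s
Using W = (1/2)*m*(v^2 - v0^2)
v^2 = 11^2 = 121
v0^2 = 6^2 = 36
v^2 - v0^2 = 121 - 36 = 85
W = (1/2)*2*85 = 85 J

85 J


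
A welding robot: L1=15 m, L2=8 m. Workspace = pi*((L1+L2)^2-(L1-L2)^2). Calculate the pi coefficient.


Given: L1 = 15, L2 = 8
(L1+L2)^2 = (23)^2 = 529
(L1-L2)^2 = (7)^2 = 49
Difference = 529 - 49 = 480
This equals 4*L1*L2 = 4*15*8 = 480
Workspace area = 480*pi

480


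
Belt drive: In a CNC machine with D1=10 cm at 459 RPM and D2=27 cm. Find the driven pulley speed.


Given: D1 = 10 cm, w1 = 459 RPM, D2 = 27 cm
Using D1*w1 = D2*w2
w2 = D1*w1 / D2
w2 = 10*459 / 27
w2 = 4590 / 27
w2 = 170 RPM

170 RPM


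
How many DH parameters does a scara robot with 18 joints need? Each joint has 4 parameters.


Given: 18 joints, 4 DH parameters per joint (d, theta, a, alpha)
Total DH parameters = number_of_joints * 4
Total = 18 * 4
Total = 72

72


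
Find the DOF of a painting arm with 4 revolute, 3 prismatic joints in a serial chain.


Given: serial robot with 4 revolute, 3 prismatic joints
DOF contribution per joint type: revolute=1, prismatic=1, spherical=3, fixed=0
DOF = 4*1 + 3*1
DOF = 7

7


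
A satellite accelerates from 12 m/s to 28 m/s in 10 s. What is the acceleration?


Given: initial velocity v0 = 12 m/s, final velocity v = 28 m/s, time t = 10 s
Using a = (v - v0) / t
a = (28 - 12) / 10
a = 16 / 10
a = 8/5 m/s^2

8/5 m/s^2


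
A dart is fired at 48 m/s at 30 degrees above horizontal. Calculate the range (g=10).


Given: v0 = 48 m/s, theta = 30 deg, g = 10 m/s^2
sin(2*30) = sin(60) = sqrt(3)/2
Using R = v0^2 * sin(2*theta) / g
R = 48^2 * (sqrt(3)/2) / 10
R = 2304 * sqrt(3) / 20
R = 576/5*sqrt(3) m

576/5*sqrt(3) m
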